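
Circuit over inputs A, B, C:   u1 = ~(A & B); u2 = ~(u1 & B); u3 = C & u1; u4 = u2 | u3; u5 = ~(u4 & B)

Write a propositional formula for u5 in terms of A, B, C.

u1 = ~(A & B)
u2 = ~(u1 & B) = ~((~(A & B)) & B)
u3 = C & u1 = C & (~(A & B))
u4 = u2 | u3 = (~((~(A & B)) & B)) | (C & (~(A & B)))
u5 = ~(u4 & B) = ~(((~((~(A & B)) & B)) | (C & (~(A & B)))) & B)

~(((~((~(A & B)) & B)) | (C & (~(A & B)))) & B)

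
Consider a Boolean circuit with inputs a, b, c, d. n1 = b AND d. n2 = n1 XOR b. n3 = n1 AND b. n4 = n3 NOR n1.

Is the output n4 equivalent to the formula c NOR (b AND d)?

n1 = b AND d
n3 = n1 AND b = (b AND d) AND b
n4 = n3 NOR n1 = ((b AND d) AND b) NOR (b AND d)
At a=0, b=0, c=1, d=0: circuit gives 1, formula gives 0.

No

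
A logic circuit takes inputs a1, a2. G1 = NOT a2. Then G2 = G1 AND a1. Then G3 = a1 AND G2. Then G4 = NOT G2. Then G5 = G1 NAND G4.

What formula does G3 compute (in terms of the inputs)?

a1 AND (NOT a2 AND a1)

G1 = NOT a2
G2 = G1 AND a1 = NOT a2 AND a1
G3 = a1 AND G2 = a1 AND (NOT a2 AND a1)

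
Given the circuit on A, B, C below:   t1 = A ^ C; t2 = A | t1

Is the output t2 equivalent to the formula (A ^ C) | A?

t1 = A ^ C
t2 = A | t1 = A | (A ^ C)
At A=0, B=0, C=0: circuit gives 0, formula gives 0.
At A=0, B=0, C=1: circuit gives 1, formula gives 1.
Agrees on all 8 inputs.

Yes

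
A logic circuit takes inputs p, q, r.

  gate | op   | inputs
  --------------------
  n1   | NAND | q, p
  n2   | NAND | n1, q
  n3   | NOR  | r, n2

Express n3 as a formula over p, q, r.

n1 = q NAND p
n2 = n1 NAND q = (q NAND p) NAND q
n3 = r NOR n2 = r NOR ((q NAND p) NAND q)

r NOR ((q NAND p) NAND q)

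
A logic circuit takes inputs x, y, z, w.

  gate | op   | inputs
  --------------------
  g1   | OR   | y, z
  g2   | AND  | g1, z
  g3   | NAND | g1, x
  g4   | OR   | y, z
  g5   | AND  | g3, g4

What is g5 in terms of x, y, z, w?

g1 = y OR z
g3 = g1 NAND x = (y OR z) NAND x
g4 = y OR z
g5 = g3 AND g4 = ((y OR z) NAND x) AND (y OR z)

((y OR z) NAND x) AND (y OR z)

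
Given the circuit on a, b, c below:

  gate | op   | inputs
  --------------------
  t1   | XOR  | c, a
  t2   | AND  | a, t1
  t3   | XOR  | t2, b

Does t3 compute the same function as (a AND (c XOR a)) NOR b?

No

t1 = c XOR a
t2 = a AND t1 = a AND (c XOR a)
t3 = t2 XOR b = (a AND (c XOR a)) XOR b
At a=0, b=0, c=0: circuit gives 0, formula gives 1.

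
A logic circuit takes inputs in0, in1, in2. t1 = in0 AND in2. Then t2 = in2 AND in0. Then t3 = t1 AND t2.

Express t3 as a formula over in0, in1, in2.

(in0 AND in2) AND (in2 AND in0)

t1 = in0 AND in2
t2 = in2 AND in0
t3 = t1 AND t2 = (in0 AND in2) AND (in2 AND in0)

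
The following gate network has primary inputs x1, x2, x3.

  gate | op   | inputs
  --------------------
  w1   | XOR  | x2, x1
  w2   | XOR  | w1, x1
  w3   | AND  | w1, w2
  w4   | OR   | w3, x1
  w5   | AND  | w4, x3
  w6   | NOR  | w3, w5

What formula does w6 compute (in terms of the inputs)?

((x2 XOR x1) AND ((x2 XOR x1) XOR x1)) NOR ((((x2 XOR x1) AND ((x2 XOR x1) XOR x1)) OR x1) AND x3)

w1 = x2 XOR x1
w2 = w1 XOR x1 = (x2 XOR x1) XOR x1
w3 = w1 AND w2 = (x2 XOR x1) AND ((x2 XOR x1) XOR x1)
w4 = w3 OR x1 = ((x2 XOR x1) AND ((x2 XOR x1) XOR x1)) OR x1
w5 = w4 AND x3 = (((x2 XOR x1) AND ((x2 XOR x1) XOR x1)) OR x1) AND x3
w6 = w3 NOR w5 = ((x2 XOR x1) AND ((x2 XOR x1) XOR x1)) NOR ((((x2 XOR x1) AND ((x2 XOR x1) XOR x1)) OR x1) AND x3)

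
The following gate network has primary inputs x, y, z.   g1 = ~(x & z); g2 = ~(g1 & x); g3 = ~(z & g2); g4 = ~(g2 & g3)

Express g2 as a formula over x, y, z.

~((~(x & z)) & x)

g1 = ~(x & z)
g2 = ~(g1 & x) = ~((~(x & z)) & x)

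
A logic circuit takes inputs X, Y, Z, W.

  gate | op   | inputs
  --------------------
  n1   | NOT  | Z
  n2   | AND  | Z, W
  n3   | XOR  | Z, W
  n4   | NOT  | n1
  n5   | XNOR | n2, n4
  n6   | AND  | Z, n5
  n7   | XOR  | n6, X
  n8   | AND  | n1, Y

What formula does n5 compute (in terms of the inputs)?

(Z AND W) XNOR NOT NOT Z

n1 = NOT Z
n2 = Z AND W
n4 = NOT n1 = NOT NOT Z
n5 = n2 XNOR n4 = (Z AND W) XNOR NOT NOT Z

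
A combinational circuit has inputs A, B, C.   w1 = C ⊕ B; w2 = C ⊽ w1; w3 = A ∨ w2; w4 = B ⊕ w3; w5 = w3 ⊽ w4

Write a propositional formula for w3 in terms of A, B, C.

A ∨ (C ⊽ (C ⊕ B))

w1 = C ⊕ B
w2 = C ⊽ w1 = C ⊽ (C ⊕ B)
w3 = A ∨ w2 = A ∨ (C ⊽ (C ⊕ B))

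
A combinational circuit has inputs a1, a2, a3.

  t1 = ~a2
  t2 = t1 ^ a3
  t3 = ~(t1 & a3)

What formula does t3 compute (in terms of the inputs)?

t1 = ~a2
t3 = ~(t1 & a3) = ~(~a2 & a3)

~(~a2 & a3)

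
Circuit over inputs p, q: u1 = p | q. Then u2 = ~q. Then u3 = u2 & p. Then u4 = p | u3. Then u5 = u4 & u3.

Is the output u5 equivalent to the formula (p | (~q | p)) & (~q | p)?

u2 = ~q
u3 = u2 & p = ~q & p
u4 = p | u3 = p | (~q & p)
u5 = u4 & u3 = (p | (~q & p)) & (~q & p)
At p=0, q=0: circuit gives 0, formula gives 1.

No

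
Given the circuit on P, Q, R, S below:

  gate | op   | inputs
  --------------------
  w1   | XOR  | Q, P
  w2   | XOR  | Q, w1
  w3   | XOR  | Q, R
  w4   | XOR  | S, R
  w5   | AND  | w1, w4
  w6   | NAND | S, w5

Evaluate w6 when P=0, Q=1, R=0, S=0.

w1 = 1 XOR 0 = 1
w4 = 0 XOR 0 = 0
w5 = 1 AND 0 = 0
w6 = 0 NAND 0 = 1

1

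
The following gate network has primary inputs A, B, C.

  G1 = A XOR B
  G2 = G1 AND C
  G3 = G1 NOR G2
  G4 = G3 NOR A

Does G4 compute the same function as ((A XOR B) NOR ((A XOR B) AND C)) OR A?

G1 = A XOR B
G2 = G1 AND C = (A XOR B) AND C
G3 = G1 NOR G2 = (A XOR B) NOR ((A XOR B) AND C)
G4 = G3 NOR A = ((A XOR B) NOR ((A XOR B) AND C)) NOR A
At A=0, B=0, C=0: circuit gives 0, formula gives 1.

No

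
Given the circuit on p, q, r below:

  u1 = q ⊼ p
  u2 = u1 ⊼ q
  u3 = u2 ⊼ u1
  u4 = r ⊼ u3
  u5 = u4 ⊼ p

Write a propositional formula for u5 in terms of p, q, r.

u1 = q ⊼ p
u2 = u1 ⊼ q = (q ⊼ p) ⊼ q
u3 = u2 ⊼ u1 = ((q ⊼ p) ⊼ q) ⊼ (q ⊼ p)
u4 = r ⊼ u3 = r ⊼ (((q ⊼ p) ⊼ q) ⊼ (q ⊼ p))
u5 = u4 ⊼ p = (r ⊼ (((q ⊼ p) ⊼ q) ⊼ (q ⊼ p))) ⊼ p

(r ⊼ (((q ⊼ p) ⊼ q) ⊼ (q ⊼ p))) ⊼ p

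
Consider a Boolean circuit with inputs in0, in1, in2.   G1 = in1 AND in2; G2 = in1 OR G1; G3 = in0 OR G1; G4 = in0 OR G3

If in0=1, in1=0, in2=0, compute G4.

1

G1 = 0 AND 0 = 0
G3 = 1 OR 0 = 1
G4 = 1 OR 1 = 1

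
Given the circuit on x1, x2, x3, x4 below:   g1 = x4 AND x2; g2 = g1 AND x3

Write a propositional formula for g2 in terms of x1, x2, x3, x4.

g1 = x4 AND x2
g2 = g1 AND x3 = (x4 AND x2) AND x3

(x4 AND x2) AND x3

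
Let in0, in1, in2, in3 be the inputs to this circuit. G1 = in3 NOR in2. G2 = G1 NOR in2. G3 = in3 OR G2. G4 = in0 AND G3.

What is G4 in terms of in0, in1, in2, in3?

G1 = in3 NOR in2
G2 = G1 NOR in2 = (in3 NOR in2) NOR in2
G3 = in3 OR G2 = in3 OR ((in3 NOR in2) NOR in2)
G4 = in0 AND G3 = in0 AND (in3 OR ((in3 NOR in2) NOR in2))

in0 AND (in3 OR ((in3 NOR in2) NOR in2))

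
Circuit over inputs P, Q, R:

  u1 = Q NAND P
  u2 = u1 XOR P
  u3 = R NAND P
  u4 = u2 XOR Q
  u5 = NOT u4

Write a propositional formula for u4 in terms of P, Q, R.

((Q NAND P) XOR P) XOR Q

u1 = Q NAND P
u2 = u1 XOR P = (Q NAND P) XOR P
u4 = u2 XOR Q = ((Q NAND P) XOR P) XOR Q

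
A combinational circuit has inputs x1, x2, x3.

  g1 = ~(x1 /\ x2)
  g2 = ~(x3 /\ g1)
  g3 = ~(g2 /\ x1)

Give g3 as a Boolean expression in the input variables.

~((~(x3 /\ (~(x1 /\ x2)))) /\ x1)

g1 = ~(x1 /\ x2)
g2 = ~(x3 /\ g1) = ~(x3 /\ (~(x1 /\ x2)))
g3 = ~(g2 /\ x1) = ~((~(x3 /\ (~(x1 /\ x2)))) /\ x1)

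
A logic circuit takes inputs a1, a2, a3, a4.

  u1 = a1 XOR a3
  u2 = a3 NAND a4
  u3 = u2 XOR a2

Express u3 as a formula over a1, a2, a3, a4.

(a3 NAND a4) XOR a2

u2 = a3 NAND a4
u3 = u2 XOR a2 = (a3 NAND a4) XOR a2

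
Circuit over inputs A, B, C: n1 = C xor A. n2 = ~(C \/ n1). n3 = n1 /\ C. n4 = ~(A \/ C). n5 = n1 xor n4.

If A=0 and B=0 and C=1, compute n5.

1

n1 = 1 xor 0 = 1
n4 = ~(0 \/ 1) = 0
n5 = 1 xor 0 = 1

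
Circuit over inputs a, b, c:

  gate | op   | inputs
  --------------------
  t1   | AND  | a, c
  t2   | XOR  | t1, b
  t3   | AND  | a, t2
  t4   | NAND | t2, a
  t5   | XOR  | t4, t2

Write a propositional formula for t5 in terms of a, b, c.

t1 = a AND c
t2 = t1 XOR b = (a AND c) XOR b
t4 = t2 NAND a = ((a AND c) XOR b) NAND a
t5 = t4 XOR t2 = (((a AND c) XOR b) NAND a) XOR ((a AND c) XOR b)

(((a AND c) XOR b) NAND a) XOR ((a AND c) XOR b)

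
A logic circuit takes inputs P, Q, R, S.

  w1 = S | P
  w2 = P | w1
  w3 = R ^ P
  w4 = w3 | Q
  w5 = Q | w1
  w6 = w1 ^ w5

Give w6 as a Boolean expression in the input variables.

(S | P) ^ (Q | (S | P))

w1 = S | P
w5 = Q | w1 = Q | (S | P)
w6 = w1 ^ w5 = (S | P) ^ (Q | (S | P))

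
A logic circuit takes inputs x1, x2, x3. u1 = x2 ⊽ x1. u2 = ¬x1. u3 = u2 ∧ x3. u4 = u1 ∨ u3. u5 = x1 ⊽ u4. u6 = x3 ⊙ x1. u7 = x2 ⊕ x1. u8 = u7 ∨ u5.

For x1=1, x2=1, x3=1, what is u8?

0

u1 = 1 ⊽ 1 = 0
u2 = ¬1 = 0
u3 = 0 ∧ 1 = 0
u4 = 0 ∨ 0 = 0
u5 = 1 ⊽ 0 = 0
u7 = 1 ⊕ 1 = 0
u8 = 0 ∨ 0 = 0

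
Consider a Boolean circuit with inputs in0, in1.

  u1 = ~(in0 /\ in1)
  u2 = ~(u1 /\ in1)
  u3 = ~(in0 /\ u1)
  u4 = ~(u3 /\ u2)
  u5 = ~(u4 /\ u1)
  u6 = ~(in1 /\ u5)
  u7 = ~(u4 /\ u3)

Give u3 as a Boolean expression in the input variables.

u1 = ~(in0 /\ in1)
u3 = ~(in0 /\ u1) = ~(in0 /\ (~(in0 /\ in1)))

~(in0 /\ (~(in0 /\ in1)))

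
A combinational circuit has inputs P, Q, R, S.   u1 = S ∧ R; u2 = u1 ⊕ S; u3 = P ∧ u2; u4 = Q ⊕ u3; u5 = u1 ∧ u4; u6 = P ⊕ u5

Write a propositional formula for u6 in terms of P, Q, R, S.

u1 = S ∧ R
u2 = u1 ⊕ S = (S ∧ R) ⊕ S
u3 = P ∧ u2 = P ∧ ((S ∧ R) ⊕ S)
u4 = Q ⊕ u3 = Q ⊕ (P ∧ ((S ∧ R) ⊕ S))
u5 = u1 ∧ u4 = (S ∧ R) ∧ (Q ⊕ (P ∧ ((S ∧ R) ⊕ S)))
u6 = P ⊕ u5 = P ⊕ ((S ∧ R) ∧ (Q ⊕ (P ∧ ((S ∧ R) ⊕ S))))

P ⊕ ((S ∧ R) ∧ (Q ⊕ (P ∧ ((S ∧ R) ⊕ S))))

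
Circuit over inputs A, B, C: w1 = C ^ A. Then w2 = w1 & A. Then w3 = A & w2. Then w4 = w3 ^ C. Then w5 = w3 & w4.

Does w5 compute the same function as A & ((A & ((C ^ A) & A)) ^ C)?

No

w1 = C ^ A
w2 = w1 & A = (C ^ A) & A
w3 = A & w2 = A & ((C ^ A) & A)
w4 = w3 ^ C = (A & ((C ^ A) & A)) ^ C
w5 = w3 & w4 = (A & ((C ^ A) & A)) & ((A & ((C ^ A) & A)) ^ C)
At A=1, B=0, C=1: circuit gives 0, formula gives 1.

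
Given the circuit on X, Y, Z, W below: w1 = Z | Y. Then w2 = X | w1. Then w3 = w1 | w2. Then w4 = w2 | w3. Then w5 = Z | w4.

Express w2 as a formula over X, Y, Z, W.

w1 = Z | Y
w2 = X | w1 = X | (Z | Y)

X | (Z | Y)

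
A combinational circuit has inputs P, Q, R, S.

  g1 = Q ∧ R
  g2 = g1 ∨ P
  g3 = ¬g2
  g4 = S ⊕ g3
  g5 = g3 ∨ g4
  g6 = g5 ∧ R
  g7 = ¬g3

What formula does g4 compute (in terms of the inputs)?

g1 = Q ∧ R
g2 = g1 ∨ P = (Q ∧ R) ∨ P
g3 = ¬g2 = ¬((Q ∧ R) ∨ P)
g4 = S ⊕ g3 = S ⊕ ¬((Q ∧ R) ∨ P)

S ⊕ ¬((Q ∧ R) ∨ P)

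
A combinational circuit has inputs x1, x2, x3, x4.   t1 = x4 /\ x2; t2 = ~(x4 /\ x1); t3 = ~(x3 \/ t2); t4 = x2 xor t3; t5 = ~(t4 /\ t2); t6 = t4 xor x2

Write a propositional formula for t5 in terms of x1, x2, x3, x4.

~((x2 xor (~(x3 \/ (~(x4 /\ x1))))) /\ (~(x4 /\ x1)))

t2 = ~(x4 /\ x1)
t3 = ~(x3 \/ t2) = ~(x3 \/ (~(x4 /\ x1)))
t4 = x2 xor t3 = x2 xor (~(x3 \/ (~(x4 /\ x1))))
t5 = ~(t4 /\ t2) = ~((x2 xor (~(x3 \/ (~(x4 /\ x1))))) /\ (~(x4 /\ x1)))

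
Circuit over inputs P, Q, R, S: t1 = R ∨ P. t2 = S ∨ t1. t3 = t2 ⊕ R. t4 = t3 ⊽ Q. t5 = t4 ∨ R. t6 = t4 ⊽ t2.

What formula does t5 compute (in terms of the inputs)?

(((S ∨ (R ∨ P)) ⊕ R) ⊽ Q) ∨ R

t1 = R ∨ P
t2 = S ∨ t1 = S ∨ (R ∨ P)
t3 = t2 ⊕ R = (S ∨ (R ∨ P)) ⊕ R
t4 = t3 ⊽ Q = ((S ∨ (R ∨ P)) ⊕ R) ⊽ Q
t5 = t4 ∨ R = (((S ∨ (R ∨ P)) ⊕ R) ⊽ Q) ∨ R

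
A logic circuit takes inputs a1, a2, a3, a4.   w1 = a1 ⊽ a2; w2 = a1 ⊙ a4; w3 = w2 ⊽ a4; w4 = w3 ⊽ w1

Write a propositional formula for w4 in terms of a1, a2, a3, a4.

((a1 ⊙ a4) ⊽ a4) ⊽ (a1 ⊽ a2)

w1 = a1 ⊽ a2
w2 = a1 ⊙ a4
w3 = w2 ⊽ a4 = (a1 ⊙ a4) ⊽ a4
w4 = w3 ⊽ w1 = ((a1 ⊙ a4) ⊽ a4) ⊽ (a1 ⊽ a2)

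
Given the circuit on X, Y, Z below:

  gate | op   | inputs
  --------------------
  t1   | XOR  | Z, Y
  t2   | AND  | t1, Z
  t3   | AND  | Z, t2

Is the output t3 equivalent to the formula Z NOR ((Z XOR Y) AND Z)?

t1 = Z XOR Y
t2 = t1 AND Z = (Z XOR Y) AND Z
t3 = Z AND t2 = Z AND ((Z XOR Y) AND Z)
At X=0, Y=0, Z=0: circuit gives 0, formula gives 1.

No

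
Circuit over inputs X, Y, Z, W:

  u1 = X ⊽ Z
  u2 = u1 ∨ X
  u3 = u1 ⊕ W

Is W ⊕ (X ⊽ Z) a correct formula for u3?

u1 = X ⊽ Z
u3 = u1 ⊕ W = (X ⊽ Z) ⊕ W
At X=0, Y=0, Z=0, W=1: circuit gives 0, formula gives 0.
At X=0, Y=0, Z=0, W=0: circuit gives 1, formula gives 1.
Agrees on all 16 inputs.

Yes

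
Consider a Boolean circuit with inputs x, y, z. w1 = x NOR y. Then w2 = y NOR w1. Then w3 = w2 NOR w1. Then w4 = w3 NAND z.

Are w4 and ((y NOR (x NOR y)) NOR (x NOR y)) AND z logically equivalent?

No

w1 = x NOR y
w2 = y NOR w1 = y NOR (x NOR y)
w3 = w2 NOR w1 = (y NOR (x NOR y)) NOR (x NOR y)
w4 = w3 NAND z = ((y NOR (x NOR y)) NOR (x NOR y)) NAND z
At x=0, y=0, z=0: circuit gives 1, formula gives 0.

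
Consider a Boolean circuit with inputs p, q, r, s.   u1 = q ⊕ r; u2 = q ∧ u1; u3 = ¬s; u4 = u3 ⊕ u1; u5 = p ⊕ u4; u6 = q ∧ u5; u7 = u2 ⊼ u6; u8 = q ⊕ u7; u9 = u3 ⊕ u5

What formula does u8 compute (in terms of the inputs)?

q ⊕ ((q ∧ (q ⊕ r)) ⊼ (q ∧ (p ⊕ (¬s ⊕ (q ⊕ r)))))

u1 = q ⊕ r
u2 = q ∧ u1 = q ∧ (q ⊕ r)
u3 = ¬s
u4 = u3 ⊕ u1 = ¬s ⊕ (q ⊕ r)
u5 = p ⊕ u4 = p ⊕ (¬s ⊕ (q ⊕ r))
u6 = q ∧ u5 = q ∧ (p ⊕ (¬s ⊕ (q ⊕ r)))
u7 = u2 ⊼ u6 = (q ∧ (q ⊕ r)) ⊼ (q ∧ (p ⊕ (¬s ⊕ (q ⊕ r))))
u8 = q ⊕ u7 = q ⊕ ((q ∧ (q ⊕ r)) ⊼ (q ∧ (p ⊕ (¬s ⊕ (q ⊕ r)))))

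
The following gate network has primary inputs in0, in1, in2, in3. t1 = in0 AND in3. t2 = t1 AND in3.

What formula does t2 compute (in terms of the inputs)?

(in0 AND in3) AND in3

t1 = in0 AND in3
t2 = t1 AND in3 = (in0 AND in3) AND in3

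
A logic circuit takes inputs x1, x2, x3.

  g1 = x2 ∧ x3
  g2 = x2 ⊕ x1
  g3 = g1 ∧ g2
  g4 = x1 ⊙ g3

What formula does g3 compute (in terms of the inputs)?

g1 = x2 ∧ x3
g2 = x2 ⊕ x1
g3 = g1 ∧ g2 = (x2 ∧ x3) ∧ (x2 ⊕ x1)

(x2 ∧ x3) ∧ (x2 ⊕ x1)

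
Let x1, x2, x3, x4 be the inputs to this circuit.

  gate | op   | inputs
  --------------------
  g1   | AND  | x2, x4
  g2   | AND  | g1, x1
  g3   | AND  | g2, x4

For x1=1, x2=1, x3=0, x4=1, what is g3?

1

g1 = 1 AND 1 = 1
g2 = 1 AND 1 = 1
g3 = 1 AND 1 = 1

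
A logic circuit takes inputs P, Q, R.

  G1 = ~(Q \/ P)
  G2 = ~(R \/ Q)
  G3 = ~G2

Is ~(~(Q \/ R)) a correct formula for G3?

Yes

G2 = ~(R \/ Q)
G3 = ~G2 = ~(~(R \/ Q))
At P=0, Q=0, R=0: circuit gives 0, formula gives 0.
At P=0, Q=0, R=1: circuit gives 1, formula gives 1.
Agrees on all 8 inputs.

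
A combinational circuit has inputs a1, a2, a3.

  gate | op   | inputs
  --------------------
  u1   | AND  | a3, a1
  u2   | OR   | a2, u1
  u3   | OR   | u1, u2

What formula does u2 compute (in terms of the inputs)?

a2 OR (a3 AND a1)

u1 = a3 AND a1
u2 = a2 OR u1 = a2 OR (a3 AND a1)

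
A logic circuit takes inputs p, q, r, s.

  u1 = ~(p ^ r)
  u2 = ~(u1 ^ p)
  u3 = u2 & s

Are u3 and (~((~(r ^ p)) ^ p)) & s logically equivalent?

u1 = ~(p ^ r)
u2 = ~(u1 ^ p) = ~((~(p ^ r)) ^ p)
u3 = u2 & s = (~((~(p ^ r)) ^ p)) & s
At p=0, q=0, r=0, s=0: circuit gives 0, formula gives 0.
At p=0, q=0, r=1, s=1: circuit gives 1, formula gives 1.
Agrees on all 16 inputs.

Yes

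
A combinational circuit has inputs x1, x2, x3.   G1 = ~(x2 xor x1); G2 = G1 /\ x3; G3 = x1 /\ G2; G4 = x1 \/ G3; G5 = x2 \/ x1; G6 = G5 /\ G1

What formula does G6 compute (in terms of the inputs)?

(x2 \/ x1) /\ (~(x2 xor x1))

G1 = ~(x2 xor x1)
G5 = x2 \/ x1
G6 = G5 /\ G1 = (x2 \/ x1) /\ (~(x2 xor x1))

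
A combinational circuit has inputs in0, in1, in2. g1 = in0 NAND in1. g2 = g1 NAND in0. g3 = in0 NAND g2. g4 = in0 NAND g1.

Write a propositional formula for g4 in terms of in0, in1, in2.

in0 NAND (in0 NAND in1)

g1 = in0 NAND in1
g4 = in0 NAND g1 = in0 NAND (in0 NAND in1)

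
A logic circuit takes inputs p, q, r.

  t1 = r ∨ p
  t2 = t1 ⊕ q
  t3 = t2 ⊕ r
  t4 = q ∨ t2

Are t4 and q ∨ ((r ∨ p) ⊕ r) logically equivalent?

No

t1 = r ∨ p
t2 = t1 ⊕ q = (r ∨ p) ⊕ q
t4 = q ∨ t2 = q ∨ ((r ∨ p) ⊕ q)
At p=0, q=0, r=1: circuit gives 1, formula gives 0.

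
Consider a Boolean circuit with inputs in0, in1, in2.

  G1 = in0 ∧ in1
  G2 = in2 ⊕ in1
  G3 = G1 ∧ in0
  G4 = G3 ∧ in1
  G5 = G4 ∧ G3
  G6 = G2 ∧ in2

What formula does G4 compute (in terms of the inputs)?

((in0 ∧ in1) ∧ in0) ∧ in1

G1 = in0 ∧ in1
G3 = G1 ∧ in0 = (in0 ∧ in1) ∧ in0
G4 = G3 ∧ in1 = ((in0 ∧ in1) ∧ in0) ∧ in1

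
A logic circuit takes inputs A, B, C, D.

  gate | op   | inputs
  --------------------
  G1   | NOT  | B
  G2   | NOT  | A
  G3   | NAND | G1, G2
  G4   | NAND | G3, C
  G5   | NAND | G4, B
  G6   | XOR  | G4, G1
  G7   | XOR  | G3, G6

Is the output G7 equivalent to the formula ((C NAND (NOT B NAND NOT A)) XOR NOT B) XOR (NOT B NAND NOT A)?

G1 = NOT B
G2 = NOT A
G3 = G1 NAND G2 = NOT B NAND NOT A
G4 = G3 NAND C = (NOT B NAND NOT A) NAND C
G6 = G4 XOR G1 = ((NOT B NAND NOT A) NAND C) XOR NOT B
G7 = G3 XOR G6 = (NOT B NAND NOT A) XOR (((NOT B NAND NOT A) NAND C) XOR NOT B)
At A=0, B=0, C=0, D=0: circuit gives 0, formula gives 0.
At A=0, B=1, C=1, D=0: circuit gives 1, formula gives 1.
Agrees on all 16 inputs.

Yes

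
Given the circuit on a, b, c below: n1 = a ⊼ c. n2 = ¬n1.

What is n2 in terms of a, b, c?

n1 = a ⊼ c
n2 = ¬n1 = ¬(a ⊼ c)

¬(a ⊼ c)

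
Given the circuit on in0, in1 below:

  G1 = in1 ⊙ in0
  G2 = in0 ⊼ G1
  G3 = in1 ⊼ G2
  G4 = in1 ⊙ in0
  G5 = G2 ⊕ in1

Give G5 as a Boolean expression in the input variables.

(in0 ⊼ (in1 ⊙ in0)) ⊕ in1

G1 = in1 ⊙ in0
G2 = in0 ⊼ G1 = in0 ⊼ (in1 ⊙ in0)
G5 = G2 ⊕ in1 = (in0 ⊼ (in1 ⊙ in0)) ⊕ in1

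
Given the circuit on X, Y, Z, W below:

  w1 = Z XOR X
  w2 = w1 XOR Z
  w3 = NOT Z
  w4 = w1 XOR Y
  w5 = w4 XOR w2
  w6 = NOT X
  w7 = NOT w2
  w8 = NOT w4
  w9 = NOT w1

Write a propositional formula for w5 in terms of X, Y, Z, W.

w1 = Z XOR X
w2 = w1 XOR Z = (Z XOR X) XOR Z
w4 = w1 XOR Y = (Z XOR X) XOR Y
w5 = w4 XOR w2 = ((Z XOR X) XOR Y) XOR ((Z XOR X) XOR Z)

((Z XOR X) XOR Y) XOR ((Z XOR X) XOR Z)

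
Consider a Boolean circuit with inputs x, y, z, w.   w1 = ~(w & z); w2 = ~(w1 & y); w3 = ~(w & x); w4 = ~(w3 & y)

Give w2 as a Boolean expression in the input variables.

w1 = ~(w & z)
w2 = ~(w1 & y) = ~((~(w & z)) & y)

~((~(w & z)) & y)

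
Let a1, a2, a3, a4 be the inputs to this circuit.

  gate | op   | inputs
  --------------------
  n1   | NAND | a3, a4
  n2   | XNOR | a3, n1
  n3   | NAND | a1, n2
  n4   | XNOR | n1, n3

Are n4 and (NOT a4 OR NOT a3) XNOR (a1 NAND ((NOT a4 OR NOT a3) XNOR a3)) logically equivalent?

Yes

n1 = a3 NAND a4
n2 = a3 XNOR n1 = a3 XNOR (a3 NAND a4)
n3 = a1 NAND n2 = a1 NAND (a3 XNOR (a3 NAND a4))
n4 = n1 XNOR n3 = (a3 NAND a4) XNOR (a1 NAND (a3 XNOR (a3 NAND a4)))
At a1=0, a2=0, a3=1, a4=1: circuit gives 0, formula gives 0.
At a1=0, a2=0, a3=0, a4=0: circuit gives 1, formula gives 1.
Agrees on all 16 inputs.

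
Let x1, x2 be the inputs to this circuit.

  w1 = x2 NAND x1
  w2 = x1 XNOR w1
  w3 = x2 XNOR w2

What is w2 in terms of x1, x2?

x1 XNOR (x2 NAND x1)

w1 = x2 NAND x1
w2 = x1 XNOR w1 = x1 XNOR (x2 NAND x1)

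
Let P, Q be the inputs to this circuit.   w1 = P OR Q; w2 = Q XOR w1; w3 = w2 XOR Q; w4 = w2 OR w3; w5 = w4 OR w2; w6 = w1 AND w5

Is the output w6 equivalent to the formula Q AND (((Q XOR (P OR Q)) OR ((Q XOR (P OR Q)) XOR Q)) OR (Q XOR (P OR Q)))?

No

w1 = P OR Q
w2 = Q XOR w1 = Q XOR (P OR Q)
w3 = w2 XOR Q = (Q XOR (P OR Q)) XOR Q
w4 = w2 OR w3 = (Q XOR (P OR Q)) OR ((Q XOR (P OR Q)) XOR Q)
w5 = w4 OR w2 = ((Q XOR (P OR Q)) OR ((Q XOR (P OR Q)) XOR Q)) OR (Q XOR (P OR Q))
w6 = w1 AND w5 = (P OR Q) AND (((Q XOR (P OR Q)) OR ((Q XOR (P OR Q)) XOR Q)) OR (Q XOR (P OR Q)))
At P=1, Q=0: circuit gives 1, formula gives 0.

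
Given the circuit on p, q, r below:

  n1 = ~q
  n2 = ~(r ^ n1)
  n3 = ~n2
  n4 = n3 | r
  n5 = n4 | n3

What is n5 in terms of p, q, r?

n1 = ~q
n2 = ~(r ^ n1) = ~(r ^ ~q)
n3 = ~n2 = ~(~(r ^ ~q))
n4 = n3 | r = ~(~(r ^ ~q)) | r
n5 = n4 | n3 = (~(~(r ^ ~q)) | r) | ~(~(r ^ ~q))

(~(~(r ^ ~q)) | r) | ~(~(r ^ ~q))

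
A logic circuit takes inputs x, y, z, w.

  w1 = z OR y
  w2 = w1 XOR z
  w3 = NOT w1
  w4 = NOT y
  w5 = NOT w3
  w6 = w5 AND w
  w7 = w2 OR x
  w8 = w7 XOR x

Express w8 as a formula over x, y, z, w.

w1 = z OR y
w2 = w1 XOR z = (z OR y) XOR z
w7 = w2 OR x = ((z OR y) XOR z) OR x
w8 = w7 XOR x = (((z OR y) XOR z) OR x) XOR x

(((z OR y) XOR z) OR x) XOR x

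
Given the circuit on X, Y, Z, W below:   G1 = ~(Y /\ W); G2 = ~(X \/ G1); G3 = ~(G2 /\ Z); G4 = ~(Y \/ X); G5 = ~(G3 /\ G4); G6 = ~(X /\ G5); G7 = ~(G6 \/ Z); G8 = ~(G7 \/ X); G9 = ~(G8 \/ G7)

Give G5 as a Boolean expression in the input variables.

~((~((~(X \/ (~(Y /\ W)))) /\ Z)) /\ (~(Y \/ X)))

G1 = ~(Y /\ W)
G2 = ~(X \/ G1) = ~(X \/ (~(Y /\ W)))
G3 = ~(G2 /\ Z) = ~((~(X \/ (~(Y /\ W)))) /\ Z)
G4 = ~(Y \/ X)
G5 = ~(G3 /\ G4) = ~((~((~(X \/ (~(Y /\ W)))) /\ Z)) /\ (~(Y \/ X)))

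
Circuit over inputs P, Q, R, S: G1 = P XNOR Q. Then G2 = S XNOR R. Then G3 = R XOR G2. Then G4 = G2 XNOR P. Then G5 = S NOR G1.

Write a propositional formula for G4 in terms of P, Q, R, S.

G2 = S XNOR R
G4 = G2 XNOR P = (S XNOR R) XNOR P

(S XNOR R) XNOR P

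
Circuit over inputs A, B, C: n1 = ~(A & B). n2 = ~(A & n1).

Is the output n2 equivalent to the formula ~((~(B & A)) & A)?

Yes

n1 = ~(A & B)
n2 = ~(A & n1) = ~(A & (~(A & B)))
At A=1, B=0, C=0: circuit gives 0, formula gives 0.
At A=0, B=0, C=0: circuit gives 1, formula gives 1.
Agrees on all 8 inputs.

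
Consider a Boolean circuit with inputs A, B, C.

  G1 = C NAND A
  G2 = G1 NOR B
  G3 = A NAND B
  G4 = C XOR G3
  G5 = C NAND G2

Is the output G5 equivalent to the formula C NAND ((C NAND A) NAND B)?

No

G1 = C NAND A
G2 = G1 NOR B = (C NAND A) NOR B
G5 = C NAND G2 = C NAND ((C NAND A) NOR B)
At A=0, B=0, C=1: circuit gives 1, formula gives 0.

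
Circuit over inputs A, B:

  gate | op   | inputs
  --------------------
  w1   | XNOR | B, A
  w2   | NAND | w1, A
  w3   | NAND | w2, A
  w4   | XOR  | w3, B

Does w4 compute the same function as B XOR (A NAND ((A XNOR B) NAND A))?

w1 = B XNOR A
w2 = w1 NAND A = (B XNOR A) NAND A
w3 = w2 NAND A = ((B XNOR A) NAND A) NAND A
w4 = w3 XOR B = (((B XNOR A) NAND A) NAND A) XOR B
At A=0, B=1: circuit gives 0, formula gives 0.
At A=0, B=0: circuit gives 1, formula gives 1.
Agrees on all 4 inputs.

Yes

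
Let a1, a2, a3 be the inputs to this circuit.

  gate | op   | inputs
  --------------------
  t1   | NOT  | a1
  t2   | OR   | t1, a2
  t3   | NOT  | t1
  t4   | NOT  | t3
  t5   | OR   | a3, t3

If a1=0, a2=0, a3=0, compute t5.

0

t1 = NOT 0 = 1
t3 = NOT 1 = 0
t5 = 0 OR 0 = 0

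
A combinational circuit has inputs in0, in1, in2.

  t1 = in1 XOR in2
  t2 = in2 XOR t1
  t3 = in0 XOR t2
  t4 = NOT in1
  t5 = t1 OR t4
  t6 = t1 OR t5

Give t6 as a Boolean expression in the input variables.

(in1 XOR in2) OR ((in1 XOR in2) OR NOT in1)

t1 = in1 XOR in2
t4 = NOT in1
t5 = t1 OR t4 = (in1 XOR in2) OR NOT in1
t6 = t1 OR t5 = (in1 XOR in2) OR ((in1 XOR in2) OR NOT in1)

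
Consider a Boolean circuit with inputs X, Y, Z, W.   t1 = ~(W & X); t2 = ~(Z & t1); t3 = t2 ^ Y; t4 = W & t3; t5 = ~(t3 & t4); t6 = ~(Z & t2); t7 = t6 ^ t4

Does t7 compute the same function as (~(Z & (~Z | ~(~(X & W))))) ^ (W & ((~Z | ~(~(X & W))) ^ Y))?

t1 = ~(W & X)
t2 = ~(Z & t1) = ~(Z & (~(W & X)))
t3 = t2 ^ Y = (~(Z & (~(W & X)))) ^ Y
t4 = W & t3 = W & ((~(Z & (~(W & X)))) ^ Y)
t6 = ~(Z & t2) = ~(Z & (~(Z & (~(W & X)))))
t7 = t6 ^ t4 = (~(Z & (~(Z & (~(W & X)))))) ^ (W & ((~(Z & (~(W & X)))) ^ Y))
At X=0, Y=0, Z=0, W=1: circuit gives 0, formula gives 0.
At X=0, Y=0, Z=0, W=0: circuit gives 1, formula gives 1.
Agrees on all 16 inputs.

Yes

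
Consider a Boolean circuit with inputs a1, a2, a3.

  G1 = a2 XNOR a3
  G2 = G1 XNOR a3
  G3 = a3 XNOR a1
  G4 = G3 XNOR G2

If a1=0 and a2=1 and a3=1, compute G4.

G1 = 1 XNOR 1 = 1
G2 = 1 XNOR 1 = 1
G3 = 1 XNOR 0 = 0
G4 = 0 XNOR 1 = 0

0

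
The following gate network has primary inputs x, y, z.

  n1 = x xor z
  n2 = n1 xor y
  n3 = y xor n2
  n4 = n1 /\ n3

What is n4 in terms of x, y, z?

(x xor z) /\ (y xor ((x xor z) xor y))

n1 = x xor z
n2 = n1 xor y = (x xor z) xor y
n3 = y xor n2 = y xor ((x xor z) xor y)
n4 = n1 /\ n3 = (x xor z) /\ (y xor ((x xor z) xor y))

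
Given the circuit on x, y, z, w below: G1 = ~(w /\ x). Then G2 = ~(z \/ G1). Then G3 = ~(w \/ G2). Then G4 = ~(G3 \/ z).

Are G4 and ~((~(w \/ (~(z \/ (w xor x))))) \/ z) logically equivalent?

G1 = ~(w /\ x)
G2 = ~(z \/ G1) = ~(z \/ (~(w /\ x)))
G3 = ~(w \/ G2) = ~(w \/ (~(z \/ (~(w /\ x)))))
G4 = ~(G3 \/ z) = ~((~(w \/ (~(z \/ (~(w /\ x)))))) \/ z)
At x=0, y=0, z=0, w=0: circuit gives 0, formula gives 1.

No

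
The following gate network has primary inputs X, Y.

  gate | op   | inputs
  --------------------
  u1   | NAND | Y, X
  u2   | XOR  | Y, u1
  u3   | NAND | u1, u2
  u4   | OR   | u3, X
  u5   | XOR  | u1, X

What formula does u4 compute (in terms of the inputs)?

((Y NAND X) NAND (Y XOR (Y NAND X))) OR X

u1 = Y NAND X
u2 = Y XOR u1 = Y XOR (Y NAND X)
u3 = u1 NAND u2 = (Y NAND X) NAND (Y XOR (Y NAND X))
u4 = u3 OR X = ((Y NAND X) NAND (Y XOR (Y NAND X))) OR X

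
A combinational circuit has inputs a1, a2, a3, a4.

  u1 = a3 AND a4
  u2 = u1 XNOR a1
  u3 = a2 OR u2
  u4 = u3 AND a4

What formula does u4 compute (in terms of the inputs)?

(a2 OR ((a3 AND a4) XNOR a1)) AND a4

u1 = a3 AND a4
u2 = u1 XNOR a1 = (a3 AND a4) XNOR a1
u3 = a2 OR u2 = a2 OR ((a3 AND a4) XNOR a1)
u4 = u3 AND a4 = (a2 OR ((a3 AND a4) XNOR a1)) AND a4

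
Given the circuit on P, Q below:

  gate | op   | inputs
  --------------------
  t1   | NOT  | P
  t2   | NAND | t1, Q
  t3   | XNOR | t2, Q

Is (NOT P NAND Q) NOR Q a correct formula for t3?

t1 = NOT P
t2 = t1 NAND Q = NOT P NAND Q
t3 = t2 XNOR Q = (NOT P NAND Q) XNOR Q
At P=1, Q=1: circuit gives 1, formula gives 0.

No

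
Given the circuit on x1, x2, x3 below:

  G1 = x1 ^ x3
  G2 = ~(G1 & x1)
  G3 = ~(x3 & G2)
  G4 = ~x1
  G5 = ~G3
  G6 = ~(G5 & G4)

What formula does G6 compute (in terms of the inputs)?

G1 = x1 ^ x3
G2 = ~(G1 & x1) = ~((x1 ^ x3) & x1)
G3 = ~(x3 & G2) = ~(x3 & (~((x1 ^ x3) & x1)))
G4 = ~x1
G5 = ~G3 = ~(~(x3 & (~((x1 ^ x3) & x1))))
G6 = ~(G5 & G4) = ~(~(~(x3 & (~((x1 ^ x3) & x1)))) & ~x1)

~(~(~(x3 & (~((x1 ^ x3) & x1)))) & ~x1)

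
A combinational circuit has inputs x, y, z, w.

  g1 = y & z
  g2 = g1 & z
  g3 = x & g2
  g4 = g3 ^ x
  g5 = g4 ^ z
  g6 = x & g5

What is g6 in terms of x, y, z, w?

g1 = y & z
g2 = g1 & z = (y & z) & z
g3 = x & g2 = x & ((y & z) & z)
g4 = g3 ^ x = (x & ((y & z) & z)) ^ x
g5 = g4 ^ z = ((x & ((y & z) & z)) ^ x) ^ z
g6 = x & g5 = x & (((x & ((y & z) & z)) ^ x) ^ z)

x & (((x & ((y & z) & z)) ^ x) ^ z)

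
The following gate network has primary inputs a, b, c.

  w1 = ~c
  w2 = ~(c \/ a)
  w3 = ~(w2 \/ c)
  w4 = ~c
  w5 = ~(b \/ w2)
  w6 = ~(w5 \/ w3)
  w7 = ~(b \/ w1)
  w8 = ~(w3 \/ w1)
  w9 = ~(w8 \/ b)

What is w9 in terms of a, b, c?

~((~((~((~(c \/ a)) \/ c)) \/ ~c)) \/ b)

w1 = ~c
w2 = ~(c \/ a)
w3 = ~(w2 \/ c) = ~((~(c \/ a)) \/ c)
w8 = ~(w3 \/ w1) = ~((~((~(c \/ a)) \/ c)) \/ ~c)
w9 = ~(w8 \/ b) = ~((~((~((~(c \/ a)) \/ c)) \/ ~c)) \/ b)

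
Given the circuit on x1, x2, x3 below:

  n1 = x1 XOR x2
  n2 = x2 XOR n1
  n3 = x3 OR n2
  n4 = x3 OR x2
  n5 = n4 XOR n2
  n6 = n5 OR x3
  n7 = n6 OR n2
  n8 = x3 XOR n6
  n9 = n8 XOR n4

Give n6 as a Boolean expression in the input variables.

((x3 OR x2) XOR (x2 XOR (x1 XOR x2))) OR x3

n1 = x1 XOR x2
n2 = x2 XOR n1 = x2 XOR (x1 XOR x2)
n4 = x3 OR x2
n5 = n4 XOR n2 = (x3 OR x2) XOR (x2 XOR (x1 XOR x2))
n6 = n5 OR x3 = ((x3 OR x2) XOR (x2 XOR (x1 XOR x2))) OR x3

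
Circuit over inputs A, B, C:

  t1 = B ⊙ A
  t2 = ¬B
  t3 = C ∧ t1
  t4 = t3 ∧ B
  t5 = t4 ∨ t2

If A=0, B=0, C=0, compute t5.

t1 = 0 ⊙ 0 = 1
t2 = ¬0 = 1
t3 = 0 ∧ 1 = 0
t4 = 0 ∧ 0 = 0
t5 = 0 ∨ 1 = 1

1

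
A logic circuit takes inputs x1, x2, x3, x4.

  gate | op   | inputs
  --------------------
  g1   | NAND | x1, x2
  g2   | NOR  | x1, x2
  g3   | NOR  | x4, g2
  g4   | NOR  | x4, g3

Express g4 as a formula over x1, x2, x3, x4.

x4 NOR (x4 NOR (x1 NOR x2))

g2 = x1 NOR x2
g3 = x4 NOR g2 = x4 NOR (x1 NOR x2)
g4 = x4 NOR g3 = x4 NOR (x4 NOR (x1 NOR x2))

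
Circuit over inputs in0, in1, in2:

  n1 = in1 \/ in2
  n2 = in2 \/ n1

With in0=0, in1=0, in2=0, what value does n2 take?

0

n1 = 0 \/ 0 = 0
n2 = 0 \/ 0 = 0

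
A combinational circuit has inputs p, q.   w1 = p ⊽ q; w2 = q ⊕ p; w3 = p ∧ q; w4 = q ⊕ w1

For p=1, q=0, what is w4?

w1 = 1 ⊽ 0 = 0
w4 = 0 ⊕ 0 = 0

0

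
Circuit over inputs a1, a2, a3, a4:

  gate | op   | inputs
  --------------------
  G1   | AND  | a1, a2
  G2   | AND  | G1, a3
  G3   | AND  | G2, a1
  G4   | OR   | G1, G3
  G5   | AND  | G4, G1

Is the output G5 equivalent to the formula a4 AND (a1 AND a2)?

No

G1 = a1 AND a2
G2 = G1 AND a3 = (a1 AND a2) AND a3
G3 = G2 AND a1 = ((a1 AND a2) AND a3) AND a1
G4 = G1 OR G3 = (a1 AND a2) OR (((a1 AND a2) AND a3) AND a1)
G5 = G4 AND G1 = ((a1 AND a2) OR (((a1 AND a2) AND a3) AND a1)) AND (a1 AND a2)
At a1=1, a2=1, a3=0, a4=0: circuit gives 1, formula gives 0.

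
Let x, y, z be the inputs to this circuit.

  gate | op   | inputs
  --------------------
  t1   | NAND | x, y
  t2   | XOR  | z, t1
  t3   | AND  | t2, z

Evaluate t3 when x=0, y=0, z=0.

t1 = 0 NAND 0 = 1
t2 = 0 XOR 1 = 1
t3 = 1 AND 0 = 0

0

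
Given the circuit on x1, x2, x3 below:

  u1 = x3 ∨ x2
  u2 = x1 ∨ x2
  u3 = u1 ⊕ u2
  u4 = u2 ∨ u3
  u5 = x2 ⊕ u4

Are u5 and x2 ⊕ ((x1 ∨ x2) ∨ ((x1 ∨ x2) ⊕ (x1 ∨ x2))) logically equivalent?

u1 = x3 ∨ x2
u2 = x1 ∨ x2
u3 = u1 ⊕ u2 = (x3 ∨ x2) ⊕ (x1 ∨ x2)
u4 = u2 ∨ u3 = (x1 ∨ x2) ∨ ((x3 ∨ x2) ⊕ (x1 ∨ x2))
u5 = x2 ⊕ u4 = x2 ⊕ ((x1 ∨ x2) ∨ ((x3 ∨ x2) ⊕ (x1 ∨ x2)))
At x1=0, x2=0, x3=1: circuit gives 1, formula gives 0.

No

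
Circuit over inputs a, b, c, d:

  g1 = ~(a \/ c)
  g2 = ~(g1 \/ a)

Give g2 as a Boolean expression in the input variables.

~((~(a \/ c)) \/ a)

g1 = ~(a \/ c)
g2 = ~(g1 \/ a) = ~((~(a \/ c)) \/ a)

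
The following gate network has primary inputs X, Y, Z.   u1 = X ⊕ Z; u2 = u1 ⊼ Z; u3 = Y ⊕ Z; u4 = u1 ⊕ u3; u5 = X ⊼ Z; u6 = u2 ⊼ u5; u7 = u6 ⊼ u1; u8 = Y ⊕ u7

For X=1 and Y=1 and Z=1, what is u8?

0

u1 = 1 ⊕ 1 = 0
u2 = 0 ⊼ 1 = 1
u5 = 1 ⊼ 1 = 0
u6 = 1 ⊼ 0 = 1
u7 = 1 ⊼ 0 = 1
u8 = 1 ⊕ 1 = 0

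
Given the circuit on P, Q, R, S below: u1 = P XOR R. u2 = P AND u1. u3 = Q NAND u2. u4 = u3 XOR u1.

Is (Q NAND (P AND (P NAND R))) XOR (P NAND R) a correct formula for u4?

u1 = P XOR R
u2 = P AND u1 = P AND (P XOR R)
u3 = Q NAND u2 = Q NAND (P AND (P XOR R))
u4 = u3 XOR u1 = (Q NAND (P AND (P XOR R))) XOR (P XOR R)
At P=0, Q=0, R=0, S=0: circuit gives 1, formula gives 0.

No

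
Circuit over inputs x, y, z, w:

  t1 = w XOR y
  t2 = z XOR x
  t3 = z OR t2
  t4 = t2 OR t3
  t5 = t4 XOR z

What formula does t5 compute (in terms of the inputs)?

t2 = z XOR x
t3 = z OR t2 = z OR (z XOR x)
t4 = t2 OR t3 = (z XOR x) OR (z OR (z XOR x))
t5 = t4 XOR z = ((z XOR x) OR (z OR (z XOR x))) XOR z

((z XOR x) OR (z OR (z XOR x))) XOR z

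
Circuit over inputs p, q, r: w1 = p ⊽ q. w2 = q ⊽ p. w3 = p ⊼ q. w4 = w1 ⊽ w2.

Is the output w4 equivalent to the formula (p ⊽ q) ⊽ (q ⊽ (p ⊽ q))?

No

w1 = p ⊽ q
w2 = q ⊽ p
w4 = w1 ⊽ w2 = (p ⊽ q) ⊽ (q ⊽ p)
At p=1, q=0, r=0: circuit gives 1, formula gives 0.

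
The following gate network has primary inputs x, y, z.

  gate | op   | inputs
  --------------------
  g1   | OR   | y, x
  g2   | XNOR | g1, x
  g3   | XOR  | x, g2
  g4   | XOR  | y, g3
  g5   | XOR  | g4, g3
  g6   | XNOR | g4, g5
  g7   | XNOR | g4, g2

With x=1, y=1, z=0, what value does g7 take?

1

g1 = 1 OR 1 = 1
g2 = 1 XNOR 1 = 1
g3 = 1 XOR 1 = 0
g4 = 1 XOR 0 = 1
g7 = 1 XNOR 1 = 1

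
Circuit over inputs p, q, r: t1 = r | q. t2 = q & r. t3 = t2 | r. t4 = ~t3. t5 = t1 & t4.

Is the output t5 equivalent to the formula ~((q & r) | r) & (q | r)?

t1 = r | q
t2 = q & r
t3 = t2 | r = (q & r) | r
t4 = ~t3 = ~((q & r) | r)
t5 = t1 & t4 = (r | q) & ~((q & r) | r)
At p=0, q=0, r=0: circuit gives 0, formula gives 0.
At p=0, q=1, r=0: circuit gives 1, formula gives 1.
Agrees on all 8 inputs.

Yes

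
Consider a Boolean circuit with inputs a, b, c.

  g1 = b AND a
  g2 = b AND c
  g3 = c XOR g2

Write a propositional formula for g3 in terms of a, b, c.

g2 = b AND c
g3 = c XOR g2 = c XOR (b AND c)

c XOR (b AND c)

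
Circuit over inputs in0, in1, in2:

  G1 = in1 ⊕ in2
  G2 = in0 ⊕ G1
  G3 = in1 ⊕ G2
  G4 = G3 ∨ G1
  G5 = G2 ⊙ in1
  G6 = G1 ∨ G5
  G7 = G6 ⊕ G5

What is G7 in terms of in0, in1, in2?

((in1 ⊕ in2) ∨ ((in0 ⊕ (in1 ⊕ in2)) ⊙ in1)) ⊕ ((in0 ⊕ (in1 ⊕ in2)) ⊙ in1)

G1 = in1 ⊕ in2
G2 = in0 ⊕ G1 = in0 ⊕ (in1 ⊕ in2)
G5 = G2 ⊙ in1 = (in0 ⊕ (in1 ⊕ in2)) ⊙ in1
G6 = G1 ∨ G5 = (in1 ⊕ in2) ∨ ((in0 ⊕ (in1 ⊕ in2)) ⊙ in1)
G7 = G6 ⊕ G5 = ((in1 ⊕ in2) ∨ ((in0 ⊕ (in1 ⊕ in2)) ⊙ in1)) ⊕ ((in0 ⊕ (in1 ⊕ in2)) ⊙ in1)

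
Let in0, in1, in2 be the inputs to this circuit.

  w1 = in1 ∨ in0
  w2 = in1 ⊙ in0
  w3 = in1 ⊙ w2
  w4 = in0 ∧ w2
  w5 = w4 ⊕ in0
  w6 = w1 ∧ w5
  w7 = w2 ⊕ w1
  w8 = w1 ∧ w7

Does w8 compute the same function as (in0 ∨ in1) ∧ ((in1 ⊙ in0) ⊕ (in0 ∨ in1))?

Yes

w1 = in1 ∨ in0
w2 = in1 ⊙ in0
w7 = w2 ⊕ w1 = (in1 ⊙ in0) ⊕ (in1 ∨ in0)
w8 = w1 ∧ w7 = (in1 ∨ in0) ∧ ((in1 ⊙ in0) ⊕ (in1 ∨ in0))
At in0=0, in1=0, in2=0: circuit gives 0, formula gives 0.
At in0=0, in1=1, in2=0: circuit gives 1, formula gives 1.
Agrees on all 8 inputs.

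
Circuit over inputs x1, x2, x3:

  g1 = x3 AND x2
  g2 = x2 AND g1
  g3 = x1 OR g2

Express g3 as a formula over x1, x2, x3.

g1 = x3 AND x2
g2 = x2 AND g1 = x2 AND (x3 AND x2)
g3 = x1 OR g2 = x1 OR (x2 AND (x3 AND x2))

x1 OR (x2 AND (x3 AND x2))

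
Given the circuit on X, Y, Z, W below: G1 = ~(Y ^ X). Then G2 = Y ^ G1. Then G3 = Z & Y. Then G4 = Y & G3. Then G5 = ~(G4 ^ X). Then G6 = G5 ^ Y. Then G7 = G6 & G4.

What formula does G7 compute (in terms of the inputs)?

((~((Y & (Z & Y)) ^ X)) ^ Y) & (Y & (Z & Y))

G3 = Z & Y
G4 = Y & G3 = Y & (Z & Y)
G5 = ~(G4 ^ X) = ~((Y & (Z & Y)) ^ X)
G6 = G5 ^ Y = (~((Y & (Z & Y)) ^ X)) ^ Y
G7 = G6 & G4 = ((~((Y & (Z & Y)) ^ X)) ^ Y) & (Y & (Z & Y))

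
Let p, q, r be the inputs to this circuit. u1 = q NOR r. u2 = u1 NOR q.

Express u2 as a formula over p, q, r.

(q NOR r) NOR q

u1 = q NOR r
u2 = u1 NOR q = (q NOR r) NOR q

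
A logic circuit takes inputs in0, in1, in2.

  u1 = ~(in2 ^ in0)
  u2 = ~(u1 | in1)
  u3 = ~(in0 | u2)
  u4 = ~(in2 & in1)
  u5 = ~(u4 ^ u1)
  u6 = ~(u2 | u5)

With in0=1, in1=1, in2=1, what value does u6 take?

1

u1 = ~(1 ^ 1) = 1
u2 = ~(1 | 1) = 0
u4 = ~(1 & 1) = 0
u5 = ~(0 ^ 1) = 0
u6 = ~(0 | 0) = 1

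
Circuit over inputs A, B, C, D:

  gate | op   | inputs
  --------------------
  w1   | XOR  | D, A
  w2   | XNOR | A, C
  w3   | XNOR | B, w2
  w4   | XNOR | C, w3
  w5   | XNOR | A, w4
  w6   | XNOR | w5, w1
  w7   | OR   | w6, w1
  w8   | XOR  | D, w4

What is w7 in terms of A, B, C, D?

w1 = D XOR A
w2 = A XNOR C
w3 = B XNOR w2 = B XNOR (A XNOR C)
w4 = C XNOR w3 = C XNOR (B XNOR (A XNOR C))
w5 = A XNOR w4 = A XNOR (C XNOR (B XNOR (A XNOR C)))
w6 = w5 XNOR w1 = (A XNOR (C XNOR (B XNOR (A XNOR C)))) XNOR (D XOR A)
w7 = w6 OR w1 = ((A XNOR (C XNOR (B XNOR (A XNOR C)))) XNOR (D XOR A)) OR (D XOR A)

((A XNOR (C XNOR (B XNOR (A XNOR C)))) XNOR (D XOR A)) OR (D XOR A)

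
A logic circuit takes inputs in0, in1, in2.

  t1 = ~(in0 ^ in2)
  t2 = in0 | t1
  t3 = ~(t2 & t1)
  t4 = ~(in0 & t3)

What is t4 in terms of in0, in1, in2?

t1 = ~(in0 ^ in2)
t2 = in0 | t1 = in0 | (~(in0 ^ in2))
t3 = ~(t2 & t1) = ~((in0 | (~(in0 ^ in2))) & (~(in0 ^ in2)))
t4 = ~(in0 & t3) = ~(in0 & (~((in0 | (~(in0 ^ in2))) & (~(in0 ^ in2)))))

~(in0 & (~((in0 | (~(in0 ^ in2))) & (~(in0 ^ in2)))))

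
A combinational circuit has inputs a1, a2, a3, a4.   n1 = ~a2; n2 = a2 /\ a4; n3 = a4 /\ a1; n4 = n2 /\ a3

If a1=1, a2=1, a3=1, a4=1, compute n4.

1

n2 = 1 /\ 1 = 1
n4 = 1 /\ 1 = 1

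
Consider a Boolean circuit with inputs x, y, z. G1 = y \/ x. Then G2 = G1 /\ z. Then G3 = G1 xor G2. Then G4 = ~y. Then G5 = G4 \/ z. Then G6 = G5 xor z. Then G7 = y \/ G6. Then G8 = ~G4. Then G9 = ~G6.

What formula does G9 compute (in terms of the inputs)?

~((~y \/ z) xor z)

G4 = ~y
G5 = G4 \/ z = ~y \/ z
G6 = G5 xor z = (~y \/ z) xor z
G9 = ~G6 = ~((~y \/ z) xor z)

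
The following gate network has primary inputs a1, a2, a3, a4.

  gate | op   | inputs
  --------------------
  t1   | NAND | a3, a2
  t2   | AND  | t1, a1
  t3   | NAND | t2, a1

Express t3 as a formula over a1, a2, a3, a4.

t1 = a3 NAND a2
t2 = t1 AND a1 = (a3 NAND a2) AND a1
t3 = t2 NAND a1 = ((a3 NAND a2) AND a1) NAND a1

((a3 NAND a2) AND a1) NAND a1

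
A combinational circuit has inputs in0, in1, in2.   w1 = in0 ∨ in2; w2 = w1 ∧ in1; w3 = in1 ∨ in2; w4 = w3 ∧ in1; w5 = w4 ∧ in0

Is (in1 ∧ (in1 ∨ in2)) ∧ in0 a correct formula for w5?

Yes

w3 = in1 ∨ in2
w4 = w3 ∧ in1 = (in1 ∨ in2) ∧ in1
w5 = w4 ∧ in0 = ((in1 ∨ in2) ∧ in1) ∧ in0
At in0=0, in1=0, in2=0: circuit gives 0, formula gives 0.
At in0=1, in1=1, in2=0: circuit gives 1, formula gives 1.
Agrees on all 8 inputs.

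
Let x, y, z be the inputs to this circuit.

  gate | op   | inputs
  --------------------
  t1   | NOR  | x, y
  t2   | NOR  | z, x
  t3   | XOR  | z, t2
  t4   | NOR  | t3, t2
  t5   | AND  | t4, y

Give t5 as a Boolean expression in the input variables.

((z XOR (z NOR x)) NOR (z NOR x)) AND y

t2 = z NOR x
t3 = z XOR t2 = z XOR (z NOR x)
t4 = t3 NOR t2 = (z XOR (z NOR x)) NOR (z NOR x)
t5 = t4 AND y = ((z XOR (z NOR x)) NOR (z NOR x)) AND y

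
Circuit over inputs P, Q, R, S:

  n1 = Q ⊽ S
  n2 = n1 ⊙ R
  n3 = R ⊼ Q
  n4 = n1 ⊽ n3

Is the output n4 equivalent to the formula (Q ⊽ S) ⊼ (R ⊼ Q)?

No

n1 = Q ⊽ S
n3 = R ⊼ Q
n4 = n1 ⊽ n3 = (Q ⊽ S) ⊽ (R ⊼ Q)
At P=0, Q=0, R=0, S=1: circuit gives 0, formula gives 1.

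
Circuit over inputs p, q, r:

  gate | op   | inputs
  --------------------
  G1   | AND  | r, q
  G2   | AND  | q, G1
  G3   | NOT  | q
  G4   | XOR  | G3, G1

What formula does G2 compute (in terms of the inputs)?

q AND (r AND q)

G1 = r AND q
G2 = q AND G1 = q AND (r AND q)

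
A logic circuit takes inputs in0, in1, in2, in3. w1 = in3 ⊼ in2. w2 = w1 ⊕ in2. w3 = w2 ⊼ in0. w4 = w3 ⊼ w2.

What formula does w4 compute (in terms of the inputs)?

(((in3 ⊼ in2) ⊕ in2) ⊼ in0) ⊼ ((in3 ⊼ in2) ⊕ in2)

w1 = in3 ⊼ in2
w2 = w1 ⊕ in2 = (in3 ⊼ in2) ⊕ in2
w3 = w2 ⊼ in0 = ((in3 ⊼ in2) ⊕ in2) ⊼ in0
w4 = w3 ⊼ w2 = (((in3 ⊼ in2) ⊕ in2) ⊼ in0) ⊼ ((in3 ⊼ in2) ⊕ in2)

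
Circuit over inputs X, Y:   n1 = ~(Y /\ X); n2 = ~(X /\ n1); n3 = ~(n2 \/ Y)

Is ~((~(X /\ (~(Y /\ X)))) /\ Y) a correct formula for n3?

n1 = ~(Y /\ X)
n2 = ~(X /\ n1) = ~(X /\ (~(Y /\ X)))
n3 = ~(n2 \/ Y) = ~((~(X /\ (~(Y /\ X)))) \/ Y)
At X=0, Y=0: circuit gives 0, formula gives 1.

No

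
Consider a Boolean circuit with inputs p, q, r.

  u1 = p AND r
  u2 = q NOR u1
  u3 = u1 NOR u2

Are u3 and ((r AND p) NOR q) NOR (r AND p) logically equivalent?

u1 = p AND r
u2 = q NOR u1 = q NOR (p AND r)
u3 = u1 NOR u2 = (p AND r) NOR (q NOR (p AND r))
At p=0, q=0, r=0: circuit gives 0, formula gives 0.
At p=0, q=1, r=0: circuit gives 1, formula gives 1.
Agrees on all 8 inputs.

Yes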